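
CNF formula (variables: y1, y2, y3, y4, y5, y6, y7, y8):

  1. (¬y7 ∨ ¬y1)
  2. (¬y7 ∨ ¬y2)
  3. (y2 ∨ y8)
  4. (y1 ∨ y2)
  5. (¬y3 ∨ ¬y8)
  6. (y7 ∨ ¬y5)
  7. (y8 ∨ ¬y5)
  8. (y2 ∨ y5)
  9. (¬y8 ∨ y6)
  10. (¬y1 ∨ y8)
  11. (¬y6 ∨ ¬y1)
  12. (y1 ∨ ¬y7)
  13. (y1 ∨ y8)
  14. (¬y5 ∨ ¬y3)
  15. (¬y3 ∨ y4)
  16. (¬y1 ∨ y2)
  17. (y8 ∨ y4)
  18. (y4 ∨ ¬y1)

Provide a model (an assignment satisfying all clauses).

y1=F, y2=T, y3=F, y4=F, y5=F, y6=T, y7=F, y8=T

Check each clause:
  1. (¬y7 ∨ ¬y1) — ¬y7 is true.
  2. (¬y7 ∨ ¬y2) — ¬y7 is true.
  3. (y2 ∨ y8) — y8 is true.
  4. (y2 ∨ y1) — y2 is true.
  5. (¬y3 ∨ ¬y8) — ¬y3 is true.
  6. (y7 ∨ ¬y5) — ¬y5 is true.
  7. (y8 ∨ ¬y5) — y8 is true.
  8. (y2 ∨ y5) — y2 is true.
  9. (¬y8 ∨ y6) — y6 is true.
  10. (y8 ∨ ¬y1) — y8 is true.
  11. (¬y1 ∨ ¬y6) — ¬y1 is true.
  12. (¬y7 ∨ y1) — ¬y7 is true.
  13. (y8 ∨ y1) — y8 is true.
  14. (¬y5 ∨ ¬y3) — ¬y5 is true.
  15. (¬y3 ∨ y4) — ¬y3 is true.
  16. (y2 ∨ ¬y1) — y2 is true.
  17. (y8 ∨ y4) — y8 is true.
  18. (¬y1 ∨ y4) — ¬y1 is true.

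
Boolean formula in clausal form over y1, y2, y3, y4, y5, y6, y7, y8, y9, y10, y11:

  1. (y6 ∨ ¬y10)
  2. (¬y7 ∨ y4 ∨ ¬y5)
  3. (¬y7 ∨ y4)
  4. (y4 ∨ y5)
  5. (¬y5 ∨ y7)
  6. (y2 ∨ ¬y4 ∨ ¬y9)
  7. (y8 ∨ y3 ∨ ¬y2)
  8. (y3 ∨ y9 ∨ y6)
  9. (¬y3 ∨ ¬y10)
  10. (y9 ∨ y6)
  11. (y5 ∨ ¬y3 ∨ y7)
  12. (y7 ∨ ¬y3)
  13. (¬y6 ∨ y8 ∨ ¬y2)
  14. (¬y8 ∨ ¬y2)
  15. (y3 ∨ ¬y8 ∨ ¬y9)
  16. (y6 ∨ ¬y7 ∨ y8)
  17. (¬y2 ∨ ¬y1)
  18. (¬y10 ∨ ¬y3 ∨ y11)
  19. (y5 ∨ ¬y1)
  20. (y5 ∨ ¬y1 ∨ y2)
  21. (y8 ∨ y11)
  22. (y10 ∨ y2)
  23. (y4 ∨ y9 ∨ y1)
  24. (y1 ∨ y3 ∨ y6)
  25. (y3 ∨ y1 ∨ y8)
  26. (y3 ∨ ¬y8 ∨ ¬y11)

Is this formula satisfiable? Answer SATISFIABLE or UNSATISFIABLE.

SATISFIABLE

Branch on y1: take y1 = True.
  then y2 is forced to False.
  then y5 is forced to True.
  then y7 is forced to True.
  then y4 is forced to True.
  then y9 is forced to False.
  then y6 is forced to True.
  then y10 is forced to True.
  then y3 is forced to False.
Branch on y8: take y8 = True.
  then y11 is forced to False.
So y1 = 1, y2 = 0, y3 = 0, y4 = 1, y5 = 1, y6 = 1, y7 = 1, y8 = 1, y9 = 0, y10 = 1, y11 = 0 is a satisfying assignment.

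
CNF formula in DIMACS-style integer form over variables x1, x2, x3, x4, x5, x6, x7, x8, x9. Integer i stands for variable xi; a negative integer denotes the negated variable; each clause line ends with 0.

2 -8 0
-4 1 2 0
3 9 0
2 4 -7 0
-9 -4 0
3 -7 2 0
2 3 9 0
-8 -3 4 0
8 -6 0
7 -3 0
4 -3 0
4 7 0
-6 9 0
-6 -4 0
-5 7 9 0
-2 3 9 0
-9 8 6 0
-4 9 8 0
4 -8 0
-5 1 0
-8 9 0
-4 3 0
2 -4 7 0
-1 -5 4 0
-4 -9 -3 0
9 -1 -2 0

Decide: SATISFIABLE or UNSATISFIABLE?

UNSATISFIABLE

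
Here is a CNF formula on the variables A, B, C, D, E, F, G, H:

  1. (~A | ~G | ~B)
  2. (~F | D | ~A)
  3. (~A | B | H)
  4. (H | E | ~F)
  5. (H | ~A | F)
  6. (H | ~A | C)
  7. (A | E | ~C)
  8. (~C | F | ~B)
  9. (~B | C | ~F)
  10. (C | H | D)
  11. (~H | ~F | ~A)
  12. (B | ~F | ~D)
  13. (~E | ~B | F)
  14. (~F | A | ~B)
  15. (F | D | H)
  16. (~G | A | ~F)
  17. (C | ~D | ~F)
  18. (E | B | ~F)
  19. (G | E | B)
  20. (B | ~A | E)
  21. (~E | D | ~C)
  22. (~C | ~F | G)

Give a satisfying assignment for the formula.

A = False, B = True, C = False, D = True, E = False, F = False, G = False, H = True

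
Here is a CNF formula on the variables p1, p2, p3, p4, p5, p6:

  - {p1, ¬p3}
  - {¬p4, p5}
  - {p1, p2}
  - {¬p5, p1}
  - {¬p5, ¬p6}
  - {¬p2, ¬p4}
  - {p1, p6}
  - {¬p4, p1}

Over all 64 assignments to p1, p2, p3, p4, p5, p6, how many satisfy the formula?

15

Split on p1, then p4.
  p1=T, p4=T: remaining (p2,p3,p5,p6) ∈ {(F,F,T,F); (F,T,T,F)} — 2.
  p1=T, p4=F: p2, p3 free; 3 ways for (p5,p6) × 2^2 = 12.
  p1=F, p4=T: a clause becomes empty — 0.
  p1=F, p4=F: remaining (p2,p3,p5,p6) ∈ {(T,F,F,T)} — 1.
Total: 2 + 12 + 0 + 1 = 15.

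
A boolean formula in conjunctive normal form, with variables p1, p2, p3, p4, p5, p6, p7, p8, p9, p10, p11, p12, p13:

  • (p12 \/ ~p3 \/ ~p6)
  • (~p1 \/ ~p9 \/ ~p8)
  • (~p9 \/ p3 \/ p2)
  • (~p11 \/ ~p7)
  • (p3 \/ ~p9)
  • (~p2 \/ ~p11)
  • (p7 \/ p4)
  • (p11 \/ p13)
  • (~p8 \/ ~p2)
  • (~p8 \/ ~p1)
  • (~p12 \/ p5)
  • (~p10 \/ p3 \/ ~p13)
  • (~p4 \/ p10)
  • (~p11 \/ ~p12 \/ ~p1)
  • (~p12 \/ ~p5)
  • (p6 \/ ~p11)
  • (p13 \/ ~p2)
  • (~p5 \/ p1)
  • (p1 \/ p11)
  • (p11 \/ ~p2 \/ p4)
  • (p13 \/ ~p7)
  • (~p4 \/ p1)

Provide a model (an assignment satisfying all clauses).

p1=T, p2=T, p3=T, p4=T, p5=T, p6=F, p7=F, p8=F, p9=T, p10=T, p11=F, p12=F, p13=T

Check each clause:
  1. (p12 \/ ~p3 \/ ~p6) — ~p6 is true.
  2. (~p9 \/ ~p8 \/ ~p1) — ~p8 is true.
  3. (~p9 \/ p2 \/ p3) — p2 is true.
  4. (~p11 \/ ~p7) — ~p7 is true.
  5. (~p9 \/ p3) — p3 is true.
  6. (~p11 \/ ~p2) — ~p11 is true.
  7. (p4 \/ p7) — p4 is true.
  8. (p11 \/ p13) — p13 is true.
  9. (~p8 \/ ~p2) — ~p8 is true.
  10. (~p1 \/ ~p8) — ~p8 is true.
  11. (~p12 \/ p5) — ~p12 is true.
  12. (~p10 \/ ~p13 \/ p3) — p3 is true.
  13. (~p4 \/ p10) — p10 is true.
  14. (~p11 \/ ~p12 \/ ~p1) — ~p12 is true.
  15. (~p5 \/ ~p12) — ~p12 is true.
  16. (p6 \/ ~p11) — ~p11 is true.
  17. (p13 \/ ~p2) — p13 is true.
  18. (~p5 \/ p1) — p1 is true.
  19. (p11 \/ p1) — p1 is true.
  20. (p11 \/ ~p2 \/ p4) — p4 is true.
  21. (p13 \/ ~p7) — ~p7 is true.
  22. (~p4 \/ p1) — p1 is true.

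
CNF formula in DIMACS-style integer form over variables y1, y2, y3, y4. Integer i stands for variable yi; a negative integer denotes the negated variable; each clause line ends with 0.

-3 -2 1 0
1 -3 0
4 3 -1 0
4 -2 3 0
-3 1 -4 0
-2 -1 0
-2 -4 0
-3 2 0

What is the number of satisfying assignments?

The models are:
  y1=0 y2=0 y3=0 y4=0
  y1=0 y2=0 y3=0 y4=1
  y1=1 y2=0 y3=0 y4=1
That's 3 in total.

3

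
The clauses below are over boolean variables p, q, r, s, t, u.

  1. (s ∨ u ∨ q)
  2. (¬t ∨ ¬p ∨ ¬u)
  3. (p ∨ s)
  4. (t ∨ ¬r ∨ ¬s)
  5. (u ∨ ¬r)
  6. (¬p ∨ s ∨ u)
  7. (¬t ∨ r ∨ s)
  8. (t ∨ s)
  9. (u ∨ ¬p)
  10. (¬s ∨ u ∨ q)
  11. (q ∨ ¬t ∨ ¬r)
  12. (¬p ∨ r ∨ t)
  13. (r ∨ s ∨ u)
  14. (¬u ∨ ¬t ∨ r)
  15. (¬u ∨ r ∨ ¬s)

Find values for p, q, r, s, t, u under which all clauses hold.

p = 0, q = 1, r = 0, s = 1, t = 1, u = 0

q occurs only positively in the remaining clauses — set q = True.
Try p = False.
  then s is forced to True.
Set r = False and propagate.
  then u is forced to False.
t is now unconstrained; take t = True.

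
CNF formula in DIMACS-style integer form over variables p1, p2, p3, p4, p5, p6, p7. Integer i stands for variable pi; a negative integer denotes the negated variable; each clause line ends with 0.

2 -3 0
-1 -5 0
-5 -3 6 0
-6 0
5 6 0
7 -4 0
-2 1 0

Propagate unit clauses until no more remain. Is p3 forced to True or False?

(¬p6) is a unit clause: p6 = False.
(p5 ∨ p6) with p6 = False leaves only p5, so p5 = True.
(¬p5 ∨ ¬p1): since p5 = True, the clause reduces to (¬p1). p1 = False.
From (p6 ∨ ¬p5 ∨ ¬p3) and p5 = True, p6 = False: p3 = False.

False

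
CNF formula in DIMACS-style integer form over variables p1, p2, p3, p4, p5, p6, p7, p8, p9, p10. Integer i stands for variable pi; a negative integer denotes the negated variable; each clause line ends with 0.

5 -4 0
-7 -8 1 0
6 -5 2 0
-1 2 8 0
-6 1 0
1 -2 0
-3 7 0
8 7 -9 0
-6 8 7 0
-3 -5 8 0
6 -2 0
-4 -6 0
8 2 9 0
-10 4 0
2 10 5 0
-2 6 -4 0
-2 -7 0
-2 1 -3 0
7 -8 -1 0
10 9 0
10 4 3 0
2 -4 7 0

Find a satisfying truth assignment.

p1=T, p2=F, p3=T, p4=F, p5=T, p6=T, p7=T, p8=T, p9=T, p10=F

Set p1 = True and propagate.
The remaining clauses are satisfied by p2 = False, p3 = True, p4 = False, p5 = True, p6 = True, p7 = True, p8 = True, p9 = True, p10 = False.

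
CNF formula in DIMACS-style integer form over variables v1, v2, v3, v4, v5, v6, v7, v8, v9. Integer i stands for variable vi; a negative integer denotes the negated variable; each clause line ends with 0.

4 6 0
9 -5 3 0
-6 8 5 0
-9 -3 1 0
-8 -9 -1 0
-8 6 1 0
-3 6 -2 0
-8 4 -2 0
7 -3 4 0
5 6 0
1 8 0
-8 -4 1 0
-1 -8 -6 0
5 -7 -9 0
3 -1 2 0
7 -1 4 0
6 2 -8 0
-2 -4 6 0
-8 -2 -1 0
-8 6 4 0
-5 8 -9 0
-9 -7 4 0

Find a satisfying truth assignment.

v1 = 1, v2 = 1, v3 = 1, v4 = 1, v5 = 1, v6 = 1, v7 = 0, v8 = 0, v9 = 0

Check each clause:
  1. (v6 ∨ v4) — v4 is true.
  2. (v3 ∨ ¬v5 ∨ v9) — v3 is true.
  3. (¬v6 ∨ v5 ∨ v8) — v5 is true.
  4. (¬v3 ∨ v1 ∨ ¬v9) — v1 is true.
  5. (¬v8 ∨ ¬v9 ∨ ¬v1) — ¬v8 is true.
  6. (v6 ∨ v1 ∨ ¬v8) — ¬v8 is true.
  7. (¬v3 ∨ ¬v2 ∨ v6) — v6 is true.
  8. (v4 ∨ ¬v8 ∨ ¬v2) — ¬v8 is true.
  9. (v4 ∨ v7 ∨ ¬v3) — v4 is true.
  10. (v5 ∨ v6) — v5 is true.
  11. (v1 ∨ v8) — v1 is true.
  12. (v1 ∨ ¬v8 ∨ ¬v4) — ¬v8 is true.
  13. (¬v8 ∨ ¬v1 ∨ ¬v6) — ¬v8 is true.
  14. (¬v7 ∨ v5 ∨ ¬v9) — ¬v7 is true.
  15. (v3 ∨ v2 ∨ ¬v1) — v2 is true.
  16. (v7 ∨ ¬v1 ∨ v4) — v4 is true.
  17. (v6 ∨ ¬v8 ∨ v2) — ¬v8 is true.
  18. (v6 ∨ ¬v2 ∨ ¬v4) — v6 is true.
  19. (¬v8 ∨ ¬v1 ∨ ¬v2) — ¬v8 is true.
  20. (¬v8 ∨ v6 ∨ v4) — ¬v8 is true.
  21. (¬v5 ∨ ¬v9 ∨ v8) — ¬v9 is true.
  22. (¬v9 ∨ v4 ∨ ¬v7) — ¬v7 is true.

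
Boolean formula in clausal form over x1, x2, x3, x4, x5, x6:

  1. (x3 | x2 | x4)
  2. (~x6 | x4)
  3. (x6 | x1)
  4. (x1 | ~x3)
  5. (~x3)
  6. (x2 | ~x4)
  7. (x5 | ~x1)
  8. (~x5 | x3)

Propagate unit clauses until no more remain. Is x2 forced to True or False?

Unit clause (~x3) sets x3 = False.
From (~x5 | x3) and x3 = False: x5 = False.
In (~x1 | x5), x5 is now false; ~x1 must hold, so x1 = False.
(x1 | x6): since x1 = False, the clause reduces to (x6). x6 = True.
From (~x6 | x4) and x6 = True: x4 = True.
(~x4 | x2) with x4 = True leaves only x2, so x2 = True.

True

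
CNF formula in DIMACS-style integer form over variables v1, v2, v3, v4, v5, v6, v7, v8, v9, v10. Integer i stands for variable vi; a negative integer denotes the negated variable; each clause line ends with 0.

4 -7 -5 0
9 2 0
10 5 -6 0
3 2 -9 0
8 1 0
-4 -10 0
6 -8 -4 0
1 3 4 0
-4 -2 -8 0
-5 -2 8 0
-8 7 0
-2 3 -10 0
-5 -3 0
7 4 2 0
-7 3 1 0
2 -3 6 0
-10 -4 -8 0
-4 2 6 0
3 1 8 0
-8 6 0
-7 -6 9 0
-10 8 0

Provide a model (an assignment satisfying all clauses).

v1=F  v2=T  v3=T  v4=F  v5=F  v6=T  v7=T  v8=T  v9=T  v10=T

Check each clause:
  1. (NOT v5 OR v4 OR NOT v7) — NOT v5 is true.
  2. (v9 OR v2) — v9 is true.
  3. (v10 OR NOT v6 OR v5) — v10 is true.
  4. (NOT v9 OR v3 OR v2) — v2 is true.
  5. (v8 OR v1) — v8 is true.
  6. (NOT v10 OR NOT v4) — NOT v4 is true.
  7. (v6 OR NOT v4 OR NOT v8) — NOT v4 is true.
  8. (v4 OR v3 OR v1) — v3 is true.
  9. (NOT v4 OR NOT v8 OR NOT v2) — NOT v4 is true.
  10. (NOT v5 OR NOT v2 OR v8) — v8 is true.
  11. (v7 OR NOT v8) — v7 is true.
  12. (NOT v10 OR NOT v2 OR v3) — v3 is true.
  13. (NOT v3 OR NOT v5) — NOT v5 is true.
  14. (v2 OR v4 OR v7) — v2 is true.
  15. (NOT v7 OR v1 OR v3) — v3 is true.
  16. (v6 OR v2 OR NOT v3) — v2 is true.
  17. (NOT v4 OR NOT v10 OR NOT v8) — NOT v4 is true.
  18. (NOT v4 OR v2 OR v6) — v2 is true.
  19. (v1 OR v3 OR v8) — v8 is true.
  20. (v6 OR NOT v8) — v6 is true.
  21. (v9 OR NOT v6 OR NOT v7) — v9 is true.
  22. (v8 OR NOT v10) — v8 is true.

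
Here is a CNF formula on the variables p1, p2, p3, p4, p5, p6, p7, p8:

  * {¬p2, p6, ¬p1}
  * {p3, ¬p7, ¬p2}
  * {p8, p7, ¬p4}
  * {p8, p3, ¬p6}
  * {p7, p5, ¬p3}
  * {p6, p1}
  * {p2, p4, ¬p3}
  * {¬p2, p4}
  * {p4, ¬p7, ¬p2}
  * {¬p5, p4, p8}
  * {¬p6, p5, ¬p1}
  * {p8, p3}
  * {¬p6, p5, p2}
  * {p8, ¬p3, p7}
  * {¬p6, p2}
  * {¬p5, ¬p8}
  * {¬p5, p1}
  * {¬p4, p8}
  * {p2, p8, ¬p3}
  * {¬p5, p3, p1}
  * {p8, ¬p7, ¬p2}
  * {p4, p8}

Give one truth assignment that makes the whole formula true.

p1=0, p2=1, p3=0, p4=1, p5=0, p6=1, p7=0, p8=1

Set p1 = False and propagate.
  then p6 is forced to True.
  then p2 is forced to True.
  then p4 is forced to True.
  then p5 is forced to False.
  then p8 is forced to True.
Try p3 = False.
  then p7 is forced to False.
Every clause has at least one true literal under this assignment.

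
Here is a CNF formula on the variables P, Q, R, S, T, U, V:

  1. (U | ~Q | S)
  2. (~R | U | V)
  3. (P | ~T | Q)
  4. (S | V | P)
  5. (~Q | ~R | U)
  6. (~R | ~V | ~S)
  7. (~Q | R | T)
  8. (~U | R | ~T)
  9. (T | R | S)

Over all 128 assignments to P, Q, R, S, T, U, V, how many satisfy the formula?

Case analysis on R and Q:
  R=1, Q=1: T free; 5 ways for (P,S,U,V) × 2^1 = 10.
  R=1, Q=0: 11 of the 32 assignments to (P,S,T,U,V) work.
  R=0, Q=1: remaining (P,S,T,U,V) ∈ {(0,1,1,0,0); (0,1,1,0,1); (1,1,1,0,0); (1,1,1,0,1)} — 4.
  R=0, Q=0: V free; 6 ways for (P,S,T,U) × 2^1 = 12.
Total: 10 + 11 + 4 + 12 = 37.

37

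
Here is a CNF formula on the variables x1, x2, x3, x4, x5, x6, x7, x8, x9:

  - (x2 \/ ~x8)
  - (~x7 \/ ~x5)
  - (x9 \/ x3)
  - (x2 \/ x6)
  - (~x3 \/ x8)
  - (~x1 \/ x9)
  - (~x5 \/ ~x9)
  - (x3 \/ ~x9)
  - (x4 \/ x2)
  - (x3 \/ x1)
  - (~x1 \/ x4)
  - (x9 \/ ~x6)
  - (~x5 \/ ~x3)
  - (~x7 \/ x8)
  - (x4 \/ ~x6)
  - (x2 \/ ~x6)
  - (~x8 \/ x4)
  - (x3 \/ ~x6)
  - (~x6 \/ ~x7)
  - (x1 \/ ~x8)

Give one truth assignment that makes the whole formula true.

x1=1, x2=1, x3=1, x4=1, x5=0, x6=1, x7=0, x8=1, x9=1

Pure literal: x2 appears only positively; assign x2 = True.
x4 occurs only positively in the remaining clauses — set x4 = True.
Try x1 = True.
  then x9 is forced to True.
  then x5 is forced to False.
  then x3 is forced to True.
  then x8 is forced to True.
Try x6 = True.
  then x7 is forced to False.
Every clause has at least one true literal under this assignment.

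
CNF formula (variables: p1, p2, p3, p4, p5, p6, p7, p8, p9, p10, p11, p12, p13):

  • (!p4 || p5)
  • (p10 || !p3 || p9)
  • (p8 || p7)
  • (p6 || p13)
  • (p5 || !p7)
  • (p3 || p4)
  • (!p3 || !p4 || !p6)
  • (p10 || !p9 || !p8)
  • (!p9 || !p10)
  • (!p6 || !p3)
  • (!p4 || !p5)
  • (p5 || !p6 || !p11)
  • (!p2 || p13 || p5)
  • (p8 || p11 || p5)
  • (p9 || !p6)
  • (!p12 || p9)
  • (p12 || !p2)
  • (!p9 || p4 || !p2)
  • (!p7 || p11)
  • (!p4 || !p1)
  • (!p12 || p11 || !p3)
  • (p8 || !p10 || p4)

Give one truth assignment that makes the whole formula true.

p1 = False, p2 = False, p3 = True, p4 = False, p5 = False, p6 = False, p7 = False, p8 = True, p9 = False, p10 = True, p11 = False, p12 = False, p13 = True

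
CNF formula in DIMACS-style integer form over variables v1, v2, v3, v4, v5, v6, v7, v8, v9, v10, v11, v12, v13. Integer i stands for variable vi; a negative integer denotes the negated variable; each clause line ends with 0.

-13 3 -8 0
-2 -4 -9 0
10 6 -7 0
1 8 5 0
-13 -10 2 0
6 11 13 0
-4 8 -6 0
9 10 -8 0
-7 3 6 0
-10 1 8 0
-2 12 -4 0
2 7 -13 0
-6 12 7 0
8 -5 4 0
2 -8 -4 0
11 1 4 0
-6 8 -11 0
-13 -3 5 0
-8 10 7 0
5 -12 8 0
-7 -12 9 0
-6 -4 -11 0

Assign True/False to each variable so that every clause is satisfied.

v1=T, v2=F, v3=F, v4=F, v5=F, v6=T, v7=F, v8=T, v9=F, v10=T, v11=T, v12=T, v13=F

Pure literal: v1 appears only positively; assign v1 = True.
Branch on v2: take v2 = False.
For the remaining variables, v3 = False, v4 = False, v5 = False, v6 = True, v7 = False, v8 = True, v9 = False, v10 = True, v11 = True, v12 = True, v13 = False works.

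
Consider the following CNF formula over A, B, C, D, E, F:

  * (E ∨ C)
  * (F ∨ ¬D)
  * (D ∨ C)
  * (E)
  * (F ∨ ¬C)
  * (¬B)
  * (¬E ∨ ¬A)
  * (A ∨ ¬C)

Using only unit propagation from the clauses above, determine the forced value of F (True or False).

True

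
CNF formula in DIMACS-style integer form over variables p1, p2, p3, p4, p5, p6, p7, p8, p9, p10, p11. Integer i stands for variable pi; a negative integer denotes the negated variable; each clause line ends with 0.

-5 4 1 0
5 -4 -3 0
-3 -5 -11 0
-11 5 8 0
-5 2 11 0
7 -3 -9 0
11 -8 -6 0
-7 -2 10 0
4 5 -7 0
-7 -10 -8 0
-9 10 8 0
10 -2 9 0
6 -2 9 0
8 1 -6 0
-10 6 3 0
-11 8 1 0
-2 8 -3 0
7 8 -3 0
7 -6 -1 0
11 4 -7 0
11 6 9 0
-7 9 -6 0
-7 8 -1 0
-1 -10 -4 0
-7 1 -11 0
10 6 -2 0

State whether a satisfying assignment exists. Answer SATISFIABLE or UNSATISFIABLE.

SATISFIABLE

Try p1 = False.
Set p2 = False and propagate.
For the remaining variables, p3 = False, p4 = False, p5 = False, p6 = True, p7 = False, p8 = True, p9 = True, p10 = True, p11 = True works.
Every clause has at least one true literal under this assignment.
So p1=False, p2=False, p3=False, p4=False, p5=False, p6=True, p7=False, p8=True, p9=True, p10=True, p11=True is a satisfying assignment.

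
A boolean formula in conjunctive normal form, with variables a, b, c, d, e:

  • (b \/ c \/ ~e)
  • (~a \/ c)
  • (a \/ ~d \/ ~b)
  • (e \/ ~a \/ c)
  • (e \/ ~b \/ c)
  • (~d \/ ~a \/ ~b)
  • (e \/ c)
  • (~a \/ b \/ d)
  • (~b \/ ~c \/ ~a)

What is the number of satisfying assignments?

9

Split on a, then b.
  a=1, b=1: a clause becomes empty — 0.
  a=1, b=0: remaining (c,d,e) ∈ {(1,1,0); (1,1,1)} — 2.
  a=0, b=1: remaining (c,d,e) ∈ {(0,0,1); (1,0,0); (1,0,1)} — 3.
  a=0, b=0: remaining (c,d,e) ∈ {(1,0,0); (1,0,1); (1,1,0); (1,1,1)} — 4.
Total: 0 + 2 + 3 + 4 = 9.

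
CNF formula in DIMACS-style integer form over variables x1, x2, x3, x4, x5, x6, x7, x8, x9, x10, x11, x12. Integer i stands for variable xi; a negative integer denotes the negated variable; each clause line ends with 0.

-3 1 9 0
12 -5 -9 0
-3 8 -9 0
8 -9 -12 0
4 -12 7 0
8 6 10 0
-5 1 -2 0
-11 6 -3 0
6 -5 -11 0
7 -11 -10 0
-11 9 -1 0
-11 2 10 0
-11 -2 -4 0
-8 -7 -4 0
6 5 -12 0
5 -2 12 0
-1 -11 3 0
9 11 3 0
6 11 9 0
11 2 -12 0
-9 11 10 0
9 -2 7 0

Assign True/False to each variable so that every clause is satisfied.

x1 = False, x2 = False, x3 = False, x4 = True, x5 = False, x6 = True, x7 = False, x8 = False, x9 = True, x10 = True, x11 = False, x12 = False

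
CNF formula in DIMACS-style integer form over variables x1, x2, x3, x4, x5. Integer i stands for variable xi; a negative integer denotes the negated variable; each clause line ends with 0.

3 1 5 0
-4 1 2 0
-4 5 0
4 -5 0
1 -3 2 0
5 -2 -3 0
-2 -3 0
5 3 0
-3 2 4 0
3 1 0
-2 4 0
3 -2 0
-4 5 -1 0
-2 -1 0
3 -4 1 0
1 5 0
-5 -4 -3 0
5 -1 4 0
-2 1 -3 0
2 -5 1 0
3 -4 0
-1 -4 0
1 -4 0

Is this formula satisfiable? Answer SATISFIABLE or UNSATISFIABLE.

UNSATISFIABLE

x1 = True:
  propagation gives x2=False, x4=False, x5=False; an empty clause results — contradiction.
x1 = False:
  propagation gives x3=True, x2=True; an empty clause results — contradiction.
Every branch closes, so no satisfying assignment exists.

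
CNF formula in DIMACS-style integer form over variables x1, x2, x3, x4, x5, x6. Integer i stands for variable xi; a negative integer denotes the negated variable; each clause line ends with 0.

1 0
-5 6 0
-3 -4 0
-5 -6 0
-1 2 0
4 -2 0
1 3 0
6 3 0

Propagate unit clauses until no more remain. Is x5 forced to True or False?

False

(x1) stands alone — x1 = True.
From (~x1 \/ x2) and x1 = True: x2 = True.
From (~x2 \/ x4) and x2 = True: x4 = True.
From (~x3 \/ ~x4) and x4 = True: x3 = False.
From (x3 \/ x6) and x3 = False: x6 = True.
(~x5 \/ ~x6): since x6 = True, the clause reduces to (~x5). x5 = False.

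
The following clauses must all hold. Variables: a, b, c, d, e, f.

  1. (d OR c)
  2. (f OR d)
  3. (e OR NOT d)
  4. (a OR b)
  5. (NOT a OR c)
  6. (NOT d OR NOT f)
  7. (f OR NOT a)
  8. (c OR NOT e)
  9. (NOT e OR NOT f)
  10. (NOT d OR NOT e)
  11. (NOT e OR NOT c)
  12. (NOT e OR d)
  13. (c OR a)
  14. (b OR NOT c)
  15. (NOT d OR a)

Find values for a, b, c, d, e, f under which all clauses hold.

a=F, b=T, c=T, d=F, e=F, f=T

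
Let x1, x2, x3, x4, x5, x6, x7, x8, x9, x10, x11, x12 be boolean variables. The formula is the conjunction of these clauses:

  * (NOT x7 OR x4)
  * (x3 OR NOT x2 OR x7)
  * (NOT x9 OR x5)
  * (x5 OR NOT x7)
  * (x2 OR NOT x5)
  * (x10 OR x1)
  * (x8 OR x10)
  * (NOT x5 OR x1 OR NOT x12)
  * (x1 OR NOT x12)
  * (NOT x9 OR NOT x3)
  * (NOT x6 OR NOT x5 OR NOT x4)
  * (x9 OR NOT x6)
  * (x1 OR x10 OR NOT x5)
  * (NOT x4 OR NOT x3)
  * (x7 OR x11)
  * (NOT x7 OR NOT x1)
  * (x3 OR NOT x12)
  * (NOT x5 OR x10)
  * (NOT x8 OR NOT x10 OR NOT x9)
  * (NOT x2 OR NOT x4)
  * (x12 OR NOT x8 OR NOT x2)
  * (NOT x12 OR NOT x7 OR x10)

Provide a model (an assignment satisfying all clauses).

x6 occurs only negated in the remaining clauses — set x6 = False.
Pure literal: x11 appears only positively; assign x11 = True.
Set x1 = True and propagate.
  then x7 is forced to False.
Branch on x2: take x2 = False.
  then x5 is forced to False.
  then x9 is forced to False.
The remaining clauses are satisfied by x3 = False, x4 = True, x8 = True, x10 = False, x12 = False.
Every clause has at least one true literal under this assignment.

x1=True, x2=False, x3=False, x4=True, x5=False, x6=False, x7=False, x8=True, x9=False, x10=False, x11=True, x12=False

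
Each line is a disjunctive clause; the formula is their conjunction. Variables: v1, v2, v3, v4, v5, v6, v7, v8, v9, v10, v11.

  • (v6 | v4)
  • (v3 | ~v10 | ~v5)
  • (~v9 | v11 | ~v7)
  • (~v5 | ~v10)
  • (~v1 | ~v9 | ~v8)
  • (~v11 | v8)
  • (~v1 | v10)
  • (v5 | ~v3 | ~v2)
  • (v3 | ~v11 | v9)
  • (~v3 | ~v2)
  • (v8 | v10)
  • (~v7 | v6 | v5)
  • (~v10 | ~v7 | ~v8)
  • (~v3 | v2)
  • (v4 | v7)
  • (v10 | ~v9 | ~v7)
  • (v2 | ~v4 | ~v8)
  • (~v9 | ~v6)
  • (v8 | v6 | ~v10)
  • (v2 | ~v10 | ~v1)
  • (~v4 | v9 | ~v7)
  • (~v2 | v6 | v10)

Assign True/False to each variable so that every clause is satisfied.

v1 = False, v2 = True, v3 = False, v4 = True, v5 = False, v6 = True, v7 = False, v8 = False, v9 = False, v10 = True, v11 = False

Pure literal: v1 appears only negated; assign v1 = False.
Branch on v2: take v2 = True.
  then v3 is forced to False.
For the remaining variables, v4 = True, v5 = False, v6 = True, v7 = False, v8 = False, v9 = False, v10 = True, v11 = False works.
Every clause has at least one true literal under this assignment.
Check each clause:
  1. (v6 | v4) — v4 is true.
  2. (~v5 | v3 | ~v10) — ~v5 is true.
  3. (~v7 | ~v9 | v11) — ~v7 is true.
  4. (~v10 | ~v5) — ~v5 is true.
  5. (~v1 | ~v8 | ~v9) — ~v8 is true.
  6. (v8 | ~v11) — ~v11 is true.
  7. (v10 | ~v1) — v10 is true.
  8. (v5 | ~v2 | ~v3) — ~v3 is true.
  9. (v3 | ~v11 | v9) — ~v11 is true.
  10. (~v2 | ~v3) — ~v3 is true.
  11. (v8 | v10) — v10 is true.
  12. (v5 | ~v7 | v6) — ~v7 is true.
  13. (~v8 | ~v10 | ~v7) — ~v8 is true.
  14. (~v3 | v2) — v2 is true.
  15. (v7 | v4) — v4 is true.
  16. (~v9 | v10 | ~v7) — ~v7 is true.
  17. (~v8 | v2 | ~v4) — ~v8 is true.
  18. (~v9 | ~v6) — ~v9 is true.
  19. (v6 | v8 | ~v10) — v6 is true.
  20. (~v10 | ~v1 | v2) — v2 is true.
  21. (~v7 | v9 | ~v4) — ~v7 is true.
  22. (v10 | ~v2 | v6) — v10 is true.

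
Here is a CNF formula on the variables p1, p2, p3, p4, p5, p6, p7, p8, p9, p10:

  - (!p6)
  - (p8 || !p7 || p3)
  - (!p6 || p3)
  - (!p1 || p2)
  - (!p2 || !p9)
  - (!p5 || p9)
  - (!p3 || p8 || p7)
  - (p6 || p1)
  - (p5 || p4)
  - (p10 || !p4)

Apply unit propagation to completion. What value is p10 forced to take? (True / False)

Unit clause (!p6) sets p6 = False.
(p1 || p6) with p6 = False leaves only p1, so p1 = True.
From (p2 || !p1) and p1 = True: p2 = True.
(!p2 || !p9) with p2 = True leaves only !p9, so p9 = False.
From (!p5 || p9) and p9 = False: p5 = False.
In (p4 || p5), p5 is now false; p4 must hold, so p4 = True.
(p10 || !p4) with p4 = True leaves only p10, so p10 = True.

True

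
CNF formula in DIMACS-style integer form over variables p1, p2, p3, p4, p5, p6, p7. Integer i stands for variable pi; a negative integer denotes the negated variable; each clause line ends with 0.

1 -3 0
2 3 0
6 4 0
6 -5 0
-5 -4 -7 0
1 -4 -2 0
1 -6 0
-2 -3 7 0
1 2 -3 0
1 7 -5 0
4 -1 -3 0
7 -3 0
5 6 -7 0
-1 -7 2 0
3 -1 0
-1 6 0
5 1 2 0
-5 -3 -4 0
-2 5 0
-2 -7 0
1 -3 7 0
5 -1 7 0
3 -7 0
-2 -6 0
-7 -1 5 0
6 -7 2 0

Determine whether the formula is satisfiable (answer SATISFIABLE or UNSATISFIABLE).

UNSATISFIABLE

p1 = True:
  propagation gives p3=True, p4=True, p7=True, p5=False; an empty clause results — contradiction.
p1 = False:
  propagation gives p3=False, p2=True, p4=False, p6=True; an empty clause results — contradiction.
Every branch closes, so no satisfying assignment exists.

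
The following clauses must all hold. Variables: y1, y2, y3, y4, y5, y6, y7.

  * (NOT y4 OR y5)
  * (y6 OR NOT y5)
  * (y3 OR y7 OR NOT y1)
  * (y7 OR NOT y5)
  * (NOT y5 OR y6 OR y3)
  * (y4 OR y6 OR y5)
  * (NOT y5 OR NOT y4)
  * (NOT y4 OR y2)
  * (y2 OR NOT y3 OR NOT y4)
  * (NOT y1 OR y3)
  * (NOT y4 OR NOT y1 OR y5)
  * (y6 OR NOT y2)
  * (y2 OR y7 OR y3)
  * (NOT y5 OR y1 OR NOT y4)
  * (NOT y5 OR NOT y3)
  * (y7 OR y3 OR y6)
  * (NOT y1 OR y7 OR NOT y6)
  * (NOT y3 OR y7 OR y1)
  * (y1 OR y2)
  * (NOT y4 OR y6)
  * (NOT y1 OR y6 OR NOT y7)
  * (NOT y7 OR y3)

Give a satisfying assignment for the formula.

y1=T, y2=T, y3=T, y4=F, y5=F, y6=T, y7=T

Check each clause:
  1. (NOT y4 OR y5) — NOT y4 is true.
  2. (NOT y5 OR y6) — NOT y5 is true.
  3. (NOT y1 OR y7 OR y3) — y3 is true.
  4. (NOT y5 OR y7) — NOT y5 is true.
  5. (y6 OR y3 OR NOT y5) — y3 is true.
  6. (y4 OR y5 OR y6) — y6 is true.
  7. (NOT y5 OR NOT y4) — NOT y5 is true.
  8. (NOT y4 OR y2) — y2 is true.
  9. (NOT y3 OR NOT y4 OR y2) — y2 is true.
  10. (y3 OR NOT y1) — y3 is true.
  11. (NOT y1 OR NOT y4 OR y5) — NOT y4 is true.
  12. (y6 OR NOT y2) — y6 is true.
  13. (y2 OR y7 OR y3) — y2 is true.
  14. (NOT y5 OR y1 OR NOT y4) — y1 is true.
  15. (NOT y3 OR NOT y5) — NOT y5 is true.
  16. (y3 OR y6 OR y7) — y3 is true.
  17. (NOT y6 OR NOT y1 OR y7) — y7 is true.
  18. (y7 OR y1 OR NOT y3) — y1 is true.
  19. (y2 OR y1) — y1 is true.
  20. (y6 OR NOT y4) — NOT y4 is true.
  21. (NOT y7 OR NOT y1 OR y6) — y6 is true.
  22. (y3 OR NOT y7) — y3 is true.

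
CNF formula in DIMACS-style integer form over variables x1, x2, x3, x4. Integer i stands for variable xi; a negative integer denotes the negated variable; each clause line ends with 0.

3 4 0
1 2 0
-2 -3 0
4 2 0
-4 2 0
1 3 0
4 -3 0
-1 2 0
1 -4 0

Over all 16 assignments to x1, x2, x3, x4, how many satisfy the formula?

The models are:
  x1=T x2=T x3=F x4=T
Count: 1.

1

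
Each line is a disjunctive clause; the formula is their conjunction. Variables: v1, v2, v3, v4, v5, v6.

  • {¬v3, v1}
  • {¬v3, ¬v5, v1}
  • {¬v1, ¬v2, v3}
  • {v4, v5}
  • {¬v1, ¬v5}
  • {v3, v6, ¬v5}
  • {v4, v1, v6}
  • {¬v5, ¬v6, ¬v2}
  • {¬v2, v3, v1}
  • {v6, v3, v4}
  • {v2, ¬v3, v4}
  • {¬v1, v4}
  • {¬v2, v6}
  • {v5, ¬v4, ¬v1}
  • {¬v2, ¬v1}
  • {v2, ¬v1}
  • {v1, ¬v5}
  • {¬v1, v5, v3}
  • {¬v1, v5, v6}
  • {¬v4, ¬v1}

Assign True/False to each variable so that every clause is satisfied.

v1=False, v2=False, v3=False, v4=True, v5=False, v6=True

Check each clause:
  1. {¬v3, v1} — ¬v3 is true.
  2. {¬v3, v1, ¬v5} — ¬v5 is true.
  3. {v3, ¬v1, ¬v2} — ¬v1 is true.
  4. {v5, v4} — v4 is true.
  5. {¬v5, ¬v1} — ¬v5 is true.
  6. {v3, v6, ¬v5} — ¬v5 is true.
  7. {v1, v4, v6} — v4 is true.
  8. {¬v5, ¬v2, ¬v6} — ¬v5 is true.
  9. {v1, v3, ¬v2} — ¬v2 is true.
  10. {v3, v6, v4} — v4 is true.
  11. {¬v3, v4, v2} — v4 is true.
  12. {v4, ¬v1} — v4 is true.
  13. {¬v2, v6} — ¬v2 is true.
  14. {¬v1, v5, ¬v4} — ¬v1 is true.
  15. {¬v2, ¬v1} — ¬v2 is true.
  16. {v2, ¬v1} — ¬v1 is true.
  17. {¬v5, v1} — ¬v5 is true.
  18. {v3, v5, ¬v1} — ¬v1 is true.
  19. {v5, ¬v1, v6} — v6 is true.
  20. {¬v4, ¬v1} — ¬v1 is true.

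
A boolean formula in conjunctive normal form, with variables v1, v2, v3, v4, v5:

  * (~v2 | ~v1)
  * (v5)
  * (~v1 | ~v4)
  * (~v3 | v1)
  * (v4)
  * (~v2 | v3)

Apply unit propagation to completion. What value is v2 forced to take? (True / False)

False

(v5) stands alone — v5 = True.
(v4) is a unit clause: v4 = True.
(~v1 | ~v4): since v4 = True, the clause reduces to (~v1). v1 = False.
(~v3 | v1): since v1 = False, the clause reduces to (~v3). v3 = False.
(v3 | ~v2) with v3 = False leaves only ~v2, so v2 = False.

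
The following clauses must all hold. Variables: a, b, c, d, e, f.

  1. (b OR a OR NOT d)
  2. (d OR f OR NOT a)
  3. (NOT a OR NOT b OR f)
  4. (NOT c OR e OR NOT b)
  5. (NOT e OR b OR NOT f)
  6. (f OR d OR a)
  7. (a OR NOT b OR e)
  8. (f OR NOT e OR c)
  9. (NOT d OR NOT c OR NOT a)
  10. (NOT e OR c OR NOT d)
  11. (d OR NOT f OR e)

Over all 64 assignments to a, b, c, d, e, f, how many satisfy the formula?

9

Split on a, then d.
  a=1, d=1: remaining (b,c,e,f) ∈ {(0,0,0,0); (0,0,0,1); (1,0,0,1)} — 3.
  a=1, d=0: remaining (b,c,e,f) ∈ {(1,0,1,1); (1,1,1,1)} — 2.
  a=0, d=1: remaining (b,c,e,f) ∈ {(1,1,1,0); (1,1,1,1)} — 2.
  a=0, d=0: remaining (b,c,e,f) ∈ {(1,0,1,1); (1,1,1,1)} — 2.
Total: 3 + 2 + 2 + 2 = 9.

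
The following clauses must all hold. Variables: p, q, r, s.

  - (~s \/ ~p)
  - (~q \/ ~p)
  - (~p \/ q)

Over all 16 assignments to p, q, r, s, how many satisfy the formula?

8

Satisfying assignments:
  p=F q=F r=F s=F
  p=F q=F r=F s=T
  p=F q=F r=T s=F
  p=F q=F r=T s=T
  p=F q=T r=F s=F
  p=F q=T r=F s=T
  p=F q=T r=T s=F
  p=F q=T r=T s=T
Count: 8.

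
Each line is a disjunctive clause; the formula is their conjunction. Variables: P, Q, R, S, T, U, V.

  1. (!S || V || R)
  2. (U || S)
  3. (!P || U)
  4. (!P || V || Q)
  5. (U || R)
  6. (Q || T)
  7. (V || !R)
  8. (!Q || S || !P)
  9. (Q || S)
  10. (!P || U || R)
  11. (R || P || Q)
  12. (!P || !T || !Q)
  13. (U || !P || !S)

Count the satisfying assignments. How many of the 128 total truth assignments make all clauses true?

Split on P, then Q.
  P=1, Q=1: remaining (R,S,T,U,V) ∈ {(0,1,0,1,1); (1,1,0,1,1)} — 2.
  P=1, Q=0: remaining (R,S,T,U,V) ∈ {(0,1,1,1,1); (1,1,1,1,1)} — 2.
  P=0, Q=1: T free; 6 ways for (R,S,U,V) × 2^1 = 12.
  P=0, Q=0: remaining (R,S,T,U,V) ∈ {(1,1,1,0,1); (1,1,1,1,1)} — 2.
Total: 2 + 2 + 12 + 2 = 18.

18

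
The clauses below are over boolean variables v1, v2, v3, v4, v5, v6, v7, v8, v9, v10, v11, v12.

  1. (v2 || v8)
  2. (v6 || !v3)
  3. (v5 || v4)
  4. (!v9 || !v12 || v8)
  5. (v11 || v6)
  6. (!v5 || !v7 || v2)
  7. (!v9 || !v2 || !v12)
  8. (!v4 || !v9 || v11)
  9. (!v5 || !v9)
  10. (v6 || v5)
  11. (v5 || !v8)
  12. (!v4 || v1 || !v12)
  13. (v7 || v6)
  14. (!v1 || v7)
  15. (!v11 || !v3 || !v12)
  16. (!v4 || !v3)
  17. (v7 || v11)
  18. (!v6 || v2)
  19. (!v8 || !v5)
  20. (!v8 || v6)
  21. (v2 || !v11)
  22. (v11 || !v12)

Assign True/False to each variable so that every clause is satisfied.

v1=0  v2=1  v3=1  v4=0  v5=1  v6=1  v7=1  v8=0  v9=0  v10=0  v11=0  v12=0

Check each clause:
  1. (v2 || v8) — v2 is true.
  2. (!v3 || v6) — v6 is true.
  3. (v5 || v4) — v5 is true.
  4. (!v12 || v8 || !v9) — !v12 is true.
  5. (v6 || v11) — v6 is true.
  6. (v2 || !v5 || !v7) — v2 is true.
  7. (!v12 || !v9 || !v2) — !v12 is true.
  8. (!v9 || v11 || !v4) — !v4 is true.
  9. (!v9 || !v5) — !v9 is true.
  10. (v5 || v6) — v5 is true.
  11. (!v8 || v5) — !v8 is true.
  12. (!v12 || v1 || !v4) — !v4 is true.
  13. (v7 || v6) — v6 is true.
  14. (v7 || !v1) — !v1 is true.
  15. (!v3 || !v12 || !v11) — !v12 is true.
  16. (!v4 || !v3) — !v4 is true.
  17. (v11 || v7) — v7 is true.
  18. (!v6 || v2) — v2 is true.
  19. (!v5 || !v8) — !v8 is true.
  20. (v6 || !v8) — !v8 is true.
  21. (!v11 || v2) — v2 is true.
  22. (!v12 || v11) — !v12 is true.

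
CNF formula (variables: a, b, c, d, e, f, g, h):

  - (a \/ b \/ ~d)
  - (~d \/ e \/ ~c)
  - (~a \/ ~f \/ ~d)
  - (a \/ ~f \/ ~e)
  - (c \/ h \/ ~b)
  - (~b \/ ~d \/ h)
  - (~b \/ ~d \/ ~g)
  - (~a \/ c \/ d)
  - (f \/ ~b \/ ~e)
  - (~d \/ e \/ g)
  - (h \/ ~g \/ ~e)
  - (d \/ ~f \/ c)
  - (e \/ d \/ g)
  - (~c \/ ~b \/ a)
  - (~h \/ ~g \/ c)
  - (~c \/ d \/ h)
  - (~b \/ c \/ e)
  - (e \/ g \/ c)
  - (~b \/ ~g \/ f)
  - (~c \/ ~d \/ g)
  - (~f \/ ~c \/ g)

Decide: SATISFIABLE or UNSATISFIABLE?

SATISFIABLE

Try a = True.
For the remaining variables, b = False, c = False, d = True, e = True, f = False, g = False, h = True works.
So a=True  b=False  c=False  d=True  e=True  f=False  g=False  h=True is a satisfying assignment.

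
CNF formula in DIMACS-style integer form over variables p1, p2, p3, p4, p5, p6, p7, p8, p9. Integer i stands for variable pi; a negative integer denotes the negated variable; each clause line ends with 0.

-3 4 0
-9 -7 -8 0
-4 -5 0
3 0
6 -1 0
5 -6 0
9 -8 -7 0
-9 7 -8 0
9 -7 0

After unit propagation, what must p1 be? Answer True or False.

False

(p3) stands alone — p3 = True.
(~p3 | p4) with p3 = True leaves only p4, so p4 = True.
(~p5 | ~p4): since p4 = True, the clause reduces to (~p5). p5 = False.
(p5 | ~p6) with p5 = False leaves only ~p6, so p6 = False.
In (~p1 | p6), p6 is now false; ~p1 must hold, so p1 = False.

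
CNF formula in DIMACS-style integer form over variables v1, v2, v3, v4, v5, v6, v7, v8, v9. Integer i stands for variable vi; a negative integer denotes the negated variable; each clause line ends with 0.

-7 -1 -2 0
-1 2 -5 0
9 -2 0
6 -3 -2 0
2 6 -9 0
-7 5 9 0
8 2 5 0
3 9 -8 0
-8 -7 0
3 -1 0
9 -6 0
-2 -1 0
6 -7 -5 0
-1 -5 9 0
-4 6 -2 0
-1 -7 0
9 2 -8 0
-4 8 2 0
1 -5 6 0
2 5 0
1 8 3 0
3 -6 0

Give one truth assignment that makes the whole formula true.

v1=0, v2=0, v3=1, v4=0, v5=1, v6=1, v7=1, v8=0, v9=1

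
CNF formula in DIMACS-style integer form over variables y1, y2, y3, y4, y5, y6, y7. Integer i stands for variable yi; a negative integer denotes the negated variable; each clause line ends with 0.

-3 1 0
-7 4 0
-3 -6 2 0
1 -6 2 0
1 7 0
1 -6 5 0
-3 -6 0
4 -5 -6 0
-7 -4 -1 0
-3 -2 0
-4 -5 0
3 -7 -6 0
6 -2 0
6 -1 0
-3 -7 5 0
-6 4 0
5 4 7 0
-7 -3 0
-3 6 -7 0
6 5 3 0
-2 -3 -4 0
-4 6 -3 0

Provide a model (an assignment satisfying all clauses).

y1 = True, y2 = False, y3 = False, y4 = True, y5 = False, y6 = True, y7 = False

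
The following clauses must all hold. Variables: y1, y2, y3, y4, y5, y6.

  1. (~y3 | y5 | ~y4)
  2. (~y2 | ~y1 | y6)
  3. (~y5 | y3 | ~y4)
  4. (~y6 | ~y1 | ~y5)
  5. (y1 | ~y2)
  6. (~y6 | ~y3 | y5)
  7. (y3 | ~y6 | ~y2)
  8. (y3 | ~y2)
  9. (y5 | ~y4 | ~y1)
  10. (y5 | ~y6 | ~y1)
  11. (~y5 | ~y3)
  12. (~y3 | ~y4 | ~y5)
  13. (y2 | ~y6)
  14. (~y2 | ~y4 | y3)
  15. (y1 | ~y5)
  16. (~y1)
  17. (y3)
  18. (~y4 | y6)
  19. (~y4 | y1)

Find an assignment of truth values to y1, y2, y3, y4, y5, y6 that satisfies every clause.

The clause (~y1) is unit: y1 must be False.
(~y2) is a unit clause, so y2 = False.
The clause (~y6) is unit: y6 must be False.
The clause (~y5) is unit: y5 must be False.
(y3) is a unit clause, so y3 = True.
(~y4) is a unit clause, so y4 = False.

y1=False, y2=False, y3=True, y4=False, y5=False, y6=False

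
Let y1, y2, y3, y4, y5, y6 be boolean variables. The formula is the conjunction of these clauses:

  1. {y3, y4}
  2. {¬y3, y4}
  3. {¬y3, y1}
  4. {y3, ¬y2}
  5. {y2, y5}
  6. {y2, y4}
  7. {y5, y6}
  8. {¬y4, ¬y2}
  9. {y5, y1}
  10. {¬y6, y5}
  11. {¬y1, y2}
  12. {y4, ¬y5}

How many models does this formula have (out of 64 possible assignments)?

2

The models are:
  y1=0 y2=0 y3=0 y4=1 y5=1 y6=0
  y1=0 y2=0 y3=0 y4=1 y5=1 y6=1
That's 2 in total.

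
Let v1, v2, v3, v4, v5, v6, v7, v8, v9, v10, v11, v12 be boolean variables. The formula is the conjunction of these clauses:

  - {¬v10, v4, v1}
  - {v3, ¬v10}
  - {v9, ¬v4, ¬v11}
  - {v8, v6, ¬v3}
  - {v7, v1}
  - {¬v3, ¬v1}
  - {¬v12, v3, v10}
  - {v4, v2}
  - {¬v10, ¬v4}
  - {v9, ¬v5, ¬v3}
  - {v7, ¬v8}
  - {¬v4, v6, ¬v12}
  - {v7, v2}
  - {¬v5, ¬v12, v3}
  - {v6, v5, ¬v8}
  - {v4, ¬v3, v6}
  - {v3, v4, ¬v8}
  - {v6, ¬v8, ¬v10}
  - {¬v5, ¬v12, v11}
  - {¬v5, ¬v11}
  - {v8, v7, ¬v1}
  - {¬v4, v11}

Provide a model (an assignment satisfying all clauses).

v1=F, v2=T, v3=F, v4=F, v5=F, v6=F, v7=T, v8=F, v9=F, v10=F, v11=T, v12=F

v2 occurs only positively in the remaining clauses — set v2 = True.
v7 occurs only positively in the remaining clauses — set v7 = True.
Branch on v1: take v1 = False.
The remaining clauses are satisfied by v3 = False, v4 = False, v5 = False, v6 = False, v8 = False, v9 = False, v10 = False, v11 = True, v12 = False.
Every clause has at least one true literal under this assignment.
Check each clause:
  1. {v4, v1, ¬v10} — ¬v10 is true.
  2. {¬v10, v3} — ¬v10 is true.
  3. {v9, ¬v11, ¬v4} — ¬v4 is true.
  4. {v8, v6, ¬v3} — ¬v3 is true.
  5. {v7, v1} — v7 is true.
  6. {¬v3, ¬v1} — ¬v3 is true.
  7. {v10, ¬v12, v3} — ¬v12 is true.
  8. {v2, v4} — v2 is true.
  9. {¬v10, ¬v4} — ¬v4 is true.
  10. {v9, ¬v3, ¬v5} — ¬v5 is true.
  11. {¬v8, v7} — ¬v8 is true.
  12. {¬v4, v6, ¬v12} — ¬v4 is true.
  13. {v7, v2} — v2 is true.
  14. {¬v12, v3, ¬v5} — ¬v5 is true.
  15. {v6, ¬v8, v5} — ¬v8 is true.
  16. {v4, v6, ¬v3} — ¬v3 is true.
  17. {v3, ¬v8, v4} — ¬v8 is true.
  18. {¬v10, v6, ¬v8} — ¬v8 is true.
  19. {v11, ¬v12, ¬v5} — v11 is true.
  20. {¬v5, ¬v11} — ¬v5 is true.
  21. {v8, ¬v1, v7} — ¬v1 is true.
  22. {¬v4, v11} — v11 is true.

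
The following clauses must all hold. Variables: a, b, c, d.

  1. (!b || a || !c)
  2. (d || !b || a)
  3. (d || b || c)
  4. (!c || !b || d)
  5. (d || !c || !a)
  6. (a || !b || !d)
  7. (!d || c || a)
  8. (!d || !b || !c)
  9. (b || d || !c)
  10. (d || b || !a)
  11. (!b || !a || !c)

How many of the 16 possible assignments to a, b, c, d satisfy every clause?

5

The models are:
  a=0 b=0 c=1 d=1
  a=1 b=0 c=0 d=1
  a=1 b=0 c=1 d=1
  a=1 b=1 c=0 d=0
  a=1 b=1 c=0 d=1
Count: 5.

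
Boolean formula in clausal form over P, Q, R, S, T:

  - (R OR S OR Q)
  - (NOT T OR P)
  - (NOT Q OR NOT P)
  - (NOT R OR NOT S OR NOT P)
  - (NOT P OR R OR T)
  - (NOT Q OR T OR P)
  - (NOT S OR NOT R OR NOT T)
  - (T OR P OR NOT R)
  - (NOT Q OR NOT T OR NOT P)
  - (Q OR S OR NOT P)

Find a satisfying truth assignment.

Set P = False and propagate.
  then T is forced to False.
  then Q is forced to False.
  then R is forced to False.
  then S is forced to True.

P=False, Q=False, R=False, S=True, T=False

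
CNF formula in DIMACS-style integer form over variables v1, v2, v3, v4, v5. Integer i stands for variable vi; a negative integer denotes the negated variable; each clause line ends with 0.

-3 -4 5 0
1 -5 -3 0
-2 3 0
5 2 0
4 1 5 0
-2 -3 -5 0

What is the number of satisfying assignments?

Satisfying assignments:
  v1=0 v2=0 v3=0 v4=0 v5=1
  v1=0 v2=0 v3=0 v4=1 v5=1
  v1=1 v2=0 v3=0 v4=0 v5=1
  v1=1 v2=0 v3=0 v4=1 v5=1
  v1=1 v2=0 v3=1 v4=0 v5=1
  v1=1 v2=0 v3=1 v4=1 v5=1
  v1=1 v2=1 v3=1 v4=0 v5=0
Count: 7.

7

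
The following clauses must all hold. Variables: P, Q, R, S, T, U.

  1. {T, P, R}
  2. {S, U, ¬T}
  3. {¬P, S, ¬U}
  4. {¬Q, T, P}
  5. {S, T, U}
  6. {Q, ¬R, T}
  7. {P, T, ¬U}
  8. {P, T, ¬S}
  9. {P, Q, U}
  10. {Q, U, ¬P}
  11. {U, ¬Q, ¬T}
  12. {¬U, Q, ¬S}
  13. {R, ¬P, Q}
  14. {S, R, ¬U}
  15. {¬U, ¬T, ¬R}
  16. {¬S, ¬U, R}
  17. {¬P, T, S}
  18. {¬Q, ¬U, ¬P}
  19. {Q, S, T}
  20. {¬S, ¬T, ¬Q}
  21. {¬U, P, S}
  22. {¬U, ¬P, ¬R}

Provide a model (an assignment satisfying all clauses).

P = True  Q = True  R = False  S = True  T = False  U = False

Check each clause:
  1. {R, P, T} — P is true.
  2. {U, ¬T, S} — ¬T is true.
  3. {¬P, S, ¬U} — ¬U is true.
  4. {¬Q, P, T} — P is true.
  5. {U, T, S} — S is true.
  6. {¬R, T, Q} — ¬R is true.
  7. {¬U, P, T} — P is true.
  8. {P, T, ¬S} — P is true.
  9. {U, P, Q} — P is true.
  10. {Q, U, ¬P} — Q is true.
  11. {¬T, U, ¬Q} — ¬T is true.
  12. {Q, ¬U, ¬S} — ¬U is true.
  13. {Q, ¬P, R} — Q is true.
  14. {¬U, S, R} — ¬U is true.
  15. {¬T, ¬R, ¬U} — ¬U is true.
  16. {¬U, ¬S, R} — ¬U is true.
  17. {S, ¬P, T} — S is true.
  18. {¬U, ¬P, ¬Q} — ¬U is true.
  19. {Q, S, T} — Q is true.
  20. {¬T, ¬S, ¬Q} — ¬T is true.
  21. {¬U, S, P} — P is true.
  22. {¬U, ¬P, ¬R} — ¬U is true.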